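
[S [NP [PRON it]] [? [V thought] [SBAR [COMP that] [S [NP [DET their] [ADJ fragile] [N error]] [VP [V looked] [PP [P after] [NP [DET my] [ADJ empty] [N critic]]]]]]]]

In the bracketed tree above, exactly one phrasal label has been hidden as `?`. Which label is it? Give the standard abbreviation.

VP

The `?` node immediately contains: V 'thought', SBAR. That is the internal structure of a verb phrase, so the label is VP.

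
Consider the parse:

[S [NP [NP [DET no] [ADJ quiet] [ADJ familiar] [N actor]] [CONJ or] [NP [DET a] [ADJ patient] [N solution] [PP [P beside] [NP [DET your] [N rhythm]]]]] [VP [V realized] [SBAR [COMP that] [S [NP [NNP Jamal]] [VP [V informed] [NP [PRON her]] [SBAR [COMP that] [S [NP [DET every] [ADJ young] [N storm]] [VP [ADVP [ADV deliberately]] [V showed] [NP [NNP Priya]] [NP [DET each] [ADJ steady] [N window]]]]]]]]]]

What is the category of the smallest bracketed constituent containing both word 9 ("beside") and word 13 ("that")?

S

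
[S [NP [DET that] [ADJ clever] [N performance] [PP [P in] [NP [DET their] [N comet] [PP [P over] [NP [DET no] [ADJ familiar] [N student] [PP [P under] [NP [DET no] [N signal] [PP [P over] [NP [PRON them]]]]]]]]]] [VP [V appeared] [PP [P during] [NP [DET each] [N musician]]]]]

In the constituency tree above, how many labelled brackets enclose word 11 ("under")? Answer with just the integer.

8

Path from the root down to the word: S → NP → PP → NP → PP → NP → PP → P. That is 8 enclosing brackets.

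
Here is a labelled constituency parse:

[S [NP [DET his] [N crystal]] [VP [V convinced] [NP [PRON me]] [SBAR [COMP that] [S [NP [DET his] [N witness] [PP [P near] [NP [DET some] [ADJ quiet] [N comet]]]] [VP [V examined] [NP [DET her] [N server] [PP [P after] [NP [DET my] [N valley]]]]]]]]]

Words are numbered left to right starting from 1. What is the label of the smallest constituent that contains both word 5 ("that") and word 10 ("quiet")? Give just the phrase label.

SBAR

Both words fall inside [SBAR that his witness near some quiet comet examined her server after my valley] (words 5–17), and no smaller constituent contains them both. Label: SBAR.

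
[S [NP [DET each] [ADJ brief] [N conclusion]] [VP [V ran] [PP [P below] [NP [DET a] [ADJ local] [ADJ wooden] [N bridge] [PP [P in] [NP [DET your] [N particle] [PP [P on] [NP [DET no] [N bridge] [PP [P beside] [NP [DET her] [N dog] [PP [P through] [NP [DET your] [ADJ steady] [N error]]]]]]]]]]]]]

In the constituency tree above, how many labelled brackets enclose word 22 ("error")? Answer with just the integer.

Path from the root down to the word: S → VP → PP → NP → PP → NP → PP → NP → PP → NP → PP → NP → N. That is 13 enclosing brackets.

13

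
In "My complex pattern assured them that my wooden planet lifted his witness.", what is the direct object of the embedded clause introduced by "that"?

his witness

"lifted" heads the VP of the embedded clause introduced by "that", and "his witness" is its direct object.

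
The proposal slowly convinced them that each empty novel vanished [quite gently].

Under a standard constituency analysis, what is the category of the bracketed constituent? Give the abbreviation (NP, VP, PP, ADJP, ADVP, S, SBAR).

The bracketed span "quite gently" is headed by "gently", making it an adverb phrase (ADVP).

ADVP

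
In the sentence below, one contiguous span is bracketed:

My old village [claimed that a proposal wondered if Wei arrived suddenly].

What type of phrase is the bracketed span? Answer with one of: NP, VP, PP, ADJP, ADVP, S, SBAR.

The bracketed span "claimed that a proposal wondered if Wei arrived suddenly" is headed by "claimed", making it a verb phrase (VP).

VP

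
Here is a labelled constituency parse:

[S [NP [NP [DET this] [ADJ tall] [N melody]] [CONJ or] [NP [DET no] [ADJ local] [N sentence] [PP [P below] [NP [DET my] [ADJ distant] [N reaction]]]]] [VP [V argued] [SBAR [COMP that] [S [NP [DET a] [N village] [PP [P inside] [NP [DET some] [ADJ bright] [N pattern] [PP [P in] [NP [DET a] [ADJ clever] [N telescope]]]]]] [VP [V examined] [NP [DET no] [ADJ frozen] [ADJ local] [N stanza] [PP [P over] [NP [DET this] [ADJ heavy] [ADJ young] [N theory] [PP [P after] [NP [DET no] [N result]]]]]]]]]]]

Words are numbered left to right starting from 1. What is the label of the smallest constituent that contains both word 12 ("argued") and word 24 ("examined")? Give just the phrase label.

VP

Both words fall inside [VP argued that a village inside some bright pattern in a clever telescope examined no frozen local stanza over this heavy young theory after no result] (words 12–36), and no smaller constituent contains them both. Label: VP.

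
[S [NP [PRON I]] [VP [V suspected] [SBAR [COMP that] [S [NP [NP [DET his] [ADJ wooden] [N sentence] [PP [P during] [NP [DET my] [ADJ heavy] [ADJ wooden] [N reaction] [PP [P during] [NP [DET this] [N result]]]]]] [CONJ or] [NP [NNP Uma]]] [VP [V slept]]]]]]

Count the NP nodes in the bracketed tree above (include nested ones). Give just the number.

6

Listing each NP by its span: [NP I]; [NP his wooden sentence during my heavy wooden reaction during this result or Uma]; [NP his wooden sentence during my heavy wooden reaction during this result]; [NP my heavy wooden reaction during this result]; [NP this result]; [NP Uma] — that makes 6.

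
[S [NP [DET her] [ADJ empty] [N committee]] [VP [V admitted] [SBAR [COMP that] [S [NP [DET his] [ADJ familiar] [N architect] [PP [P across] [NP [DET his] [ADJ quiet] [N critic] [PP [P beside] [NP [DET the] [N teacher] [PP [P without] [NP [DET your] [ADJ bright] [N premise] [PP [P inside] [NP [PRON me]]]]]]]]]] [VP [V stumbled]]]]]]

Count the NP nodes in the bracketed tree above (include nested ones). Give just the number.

6

Listing each NP by its span: [NP her empty committee]; [NP his familiar architect across his quiet critic beside the teacher without your bright premise inside me]; [NP his quiet critic beside the teacher without your bright premise inside me]; [NP the teacher without your bright premise inside me]; [NP your bright premise inside me]; [NP me] — that makes 6.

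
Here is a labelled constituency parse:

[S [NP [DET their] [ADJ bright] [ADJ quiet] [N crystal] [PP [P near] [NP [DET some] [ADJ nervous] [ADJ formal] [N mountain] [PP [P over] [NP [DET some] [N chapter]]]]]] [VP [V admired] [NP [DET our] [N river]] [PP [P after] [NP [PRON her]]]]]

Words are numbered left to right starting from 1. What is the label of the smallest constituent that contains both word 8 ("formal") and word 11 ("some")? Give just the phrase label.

NP

Both words fall inside [NP some nervous formal mountain over some chapter] (words 6–12), and no smaller constituent contains them both. Label: NP.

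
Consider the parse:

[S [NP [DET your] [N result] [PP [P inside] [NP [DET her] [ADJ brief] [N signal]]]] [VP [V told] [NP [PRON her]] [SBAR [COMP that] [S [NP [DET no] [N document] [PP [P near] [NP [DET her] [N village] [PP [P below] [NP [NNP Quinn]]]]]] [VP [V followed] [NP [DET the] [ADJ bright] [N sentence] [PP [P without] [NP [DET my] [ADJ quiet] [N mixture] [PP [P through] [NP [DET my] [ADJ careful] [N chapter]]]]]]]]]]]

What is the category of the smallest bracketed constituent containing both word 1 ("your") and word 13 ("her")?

S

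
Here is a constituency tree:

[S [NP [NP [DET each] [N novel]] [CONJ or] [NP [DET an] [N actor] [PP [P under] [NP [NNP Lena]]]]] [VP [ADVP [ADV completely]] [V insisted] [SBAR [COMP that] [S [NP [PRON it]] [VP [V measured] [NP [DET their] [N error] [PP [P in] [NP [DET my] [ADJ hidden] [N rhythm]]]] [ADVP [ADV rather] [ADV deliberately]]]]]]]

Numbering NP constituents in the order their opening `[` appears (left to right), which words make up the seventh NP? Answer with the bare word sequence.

my hidden rhythm

In left-to-right order the NP constituents are "each novel or an actor under Lena"; "each novel"; "an actor under Lena"; "Lena"; "it"; "their error in my hidden rhythm"; "my hidden rhythm". Number 7 is "my hidden rhythm".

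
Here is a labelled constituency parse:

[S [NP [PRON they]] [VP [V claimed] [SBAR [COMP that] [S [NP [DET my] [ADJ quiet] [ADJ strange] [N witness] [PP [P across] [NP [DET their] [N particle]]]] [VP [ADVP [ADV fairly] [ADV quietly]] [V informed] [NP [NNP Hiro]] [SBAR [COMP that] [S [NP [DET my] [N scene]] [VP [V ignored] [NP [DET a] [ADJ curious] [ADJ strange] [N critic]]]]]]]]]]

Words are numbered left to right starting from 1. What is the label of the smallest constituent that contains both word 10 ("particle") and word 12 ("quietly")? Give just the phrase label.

S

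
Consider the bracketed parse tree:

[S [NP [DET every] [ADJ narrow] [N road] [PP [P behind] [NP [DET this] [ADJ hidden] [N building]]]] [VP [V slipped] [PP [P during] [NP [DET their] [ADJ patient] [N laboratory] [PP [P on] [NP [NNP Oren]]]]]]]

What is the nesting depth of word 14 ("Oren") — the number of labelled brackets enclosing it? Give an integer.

7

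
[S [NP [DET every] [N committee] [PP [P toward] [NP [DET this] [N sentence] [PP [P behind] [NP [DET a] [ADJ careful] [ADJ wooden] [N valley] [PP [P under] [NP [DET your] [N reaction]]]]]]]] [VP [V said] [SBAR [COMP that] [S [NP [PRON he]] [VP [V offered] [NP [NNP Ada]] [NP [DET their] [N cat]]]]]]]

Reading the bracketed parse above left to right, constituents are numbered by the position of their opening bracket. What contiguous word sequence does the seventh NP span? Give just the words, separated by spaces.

their cat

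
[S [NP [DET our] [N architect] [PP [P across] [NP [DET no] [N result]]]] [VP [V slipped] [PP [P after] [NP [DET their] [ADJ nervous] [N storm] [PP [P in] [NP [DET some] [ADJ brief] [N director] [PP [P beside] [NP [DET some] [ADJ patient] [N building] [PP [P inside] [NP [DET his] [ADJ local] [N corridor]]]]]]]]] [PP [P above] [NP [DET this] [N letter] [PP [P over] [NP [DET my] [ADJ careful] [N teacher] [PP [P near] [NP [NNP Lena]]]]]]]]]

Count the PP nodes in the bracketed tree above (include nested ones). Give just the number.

Listing each PP by its span: [PP across no result]; [PP after their nervous storm in some brief director beside some patient building inside his local corridor]; [PP in some brief director beside some patient building inside his local corridor]; [PP beside some patient building inside his local corridor]; [PP inside his local corridor]; [PP above this letter over my careful teacher near Lena] … — that makes 8.

8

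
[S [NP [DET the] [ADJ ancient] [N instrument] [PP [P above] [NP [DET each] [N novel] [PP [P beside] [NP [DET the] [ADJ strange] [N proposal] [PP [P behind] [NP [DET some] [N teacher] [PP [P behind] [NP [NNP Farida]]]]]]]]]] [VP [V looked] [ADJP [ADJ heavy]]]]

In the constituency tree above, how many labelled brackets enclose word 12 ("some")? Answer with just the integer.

Counting open brackets not yet closed at "some": [S [NP [PP [NP [PP [NP [PP [NP [DET = 9.

9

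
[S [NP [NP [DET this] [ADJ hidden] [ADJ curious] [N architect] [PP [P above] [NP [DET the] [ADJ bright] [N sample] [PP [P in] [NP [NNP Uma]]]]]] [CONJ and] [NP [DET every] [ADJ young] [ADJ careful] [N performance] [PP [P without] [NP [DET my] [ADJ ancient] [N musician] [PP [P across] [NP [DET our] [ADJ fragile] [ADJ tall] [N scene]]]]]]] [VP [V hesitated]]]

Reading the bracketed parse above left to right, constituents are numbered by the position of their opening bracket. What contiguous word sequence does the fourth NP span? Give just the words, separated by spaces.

In left-to-right order the NP constituents are "this hidden curious architect above the bright sample in Uma and every young careful performance without my ancient musician across our fragile tall scene"; "this hidden curious architect above the bright sample in Uma"; "the bright sample in Uma"; "Uma"; "every young careful performance without my ancient musician across our fragile tall scene"; "my ancient musician across our fragile tall scene"; "our fragile tall scene". Number 4 is "Uma".

Uma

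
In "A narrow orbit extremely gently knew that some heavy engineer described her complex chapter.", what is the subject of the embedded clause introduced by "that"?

some heavy engineer

The subject of the embedded clause introduced by "that" is the NP immediately before the verb "described": "some heavy engineer".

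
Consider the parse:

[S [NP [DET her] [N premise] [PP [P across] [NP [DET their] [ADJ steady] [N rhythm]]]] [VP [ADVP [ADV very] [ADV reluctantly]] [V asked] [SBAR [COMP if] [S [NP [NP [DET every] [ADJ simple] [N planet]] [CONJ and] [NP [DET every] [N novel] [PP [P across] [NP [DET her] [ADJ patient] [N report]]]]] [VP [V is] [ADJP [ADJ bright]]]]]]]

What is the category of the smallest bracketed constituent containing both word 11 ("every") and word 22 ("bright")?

The smallest bracket enclosing both words is [S every simple planet and every novel across her patient report is bright], so the label is S.

S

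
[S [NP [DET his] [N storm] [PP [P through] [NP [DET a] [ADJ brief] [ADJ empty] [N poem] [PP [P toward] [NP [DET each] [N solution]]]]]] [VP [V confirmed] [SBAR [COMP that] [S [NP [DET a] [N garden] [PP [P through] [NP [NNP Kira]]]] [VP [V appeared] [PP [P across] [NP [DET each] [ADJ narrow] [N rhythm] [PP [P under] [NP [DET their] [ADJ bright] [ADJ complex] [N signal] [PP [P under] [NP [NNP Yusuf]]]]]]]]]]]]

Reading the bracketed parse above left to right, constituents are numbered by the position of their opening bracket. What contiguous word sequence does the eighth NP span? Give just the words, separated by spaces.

In left-to-right order the NP constituents are "his storm through a brief empty poem toward each solution"; "a brief empty poem toward each solution"; "each solution"; "a garden through Kira"; "Kira"; "each narrow rhythm under their bright complex signal under Yusuf"; "their bright complex signal under Yusuf"; "Yusuf". Number 8 is "Yusuf".

Yusuf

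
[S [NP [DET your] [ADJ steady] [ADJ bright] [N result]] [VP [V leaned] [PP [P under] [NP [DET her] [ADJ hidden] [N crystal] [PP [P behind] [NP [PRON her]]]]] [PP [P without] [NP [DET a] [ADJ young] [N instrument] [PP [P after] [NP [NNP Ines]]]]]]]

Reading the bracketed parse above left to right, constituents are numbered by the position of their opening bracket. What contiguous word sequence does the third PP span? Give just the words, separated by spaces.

without a young instrument after Ines

The PP opening brackets appear, in order, over: "under her hidden crystal behind her"; "behind her"; "without a young instrument after Ines"; "after Ines". The third one spans "without a young instrument after Ines".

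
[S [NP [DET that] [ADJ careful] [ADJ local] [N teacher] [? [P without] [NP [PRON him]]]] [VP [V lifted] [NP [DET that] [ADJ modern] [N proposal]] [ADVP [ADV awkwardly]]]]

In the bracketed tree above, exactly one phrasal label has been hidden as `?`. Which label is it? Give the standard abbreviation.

PP

A constituent whose immediate children are P 'without', NP is a prepositional phrase: PP.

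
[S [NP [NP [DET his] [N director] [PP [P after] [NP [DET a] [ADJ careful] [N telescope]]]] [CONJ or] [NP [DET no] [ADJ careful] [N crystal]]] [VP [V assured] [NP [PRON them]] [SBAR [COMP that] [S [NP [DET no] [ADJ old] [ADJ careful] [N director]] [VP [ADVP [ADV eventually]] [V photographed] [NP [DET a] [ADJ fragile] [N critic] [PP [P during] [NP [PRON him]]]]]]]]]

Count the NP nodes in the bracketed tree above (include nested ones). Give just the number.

Scanning left to right, an opening `[NP` appears at word positions 1, 1, 4, 8, 12, 14, 20, 24 — 8 in total.

8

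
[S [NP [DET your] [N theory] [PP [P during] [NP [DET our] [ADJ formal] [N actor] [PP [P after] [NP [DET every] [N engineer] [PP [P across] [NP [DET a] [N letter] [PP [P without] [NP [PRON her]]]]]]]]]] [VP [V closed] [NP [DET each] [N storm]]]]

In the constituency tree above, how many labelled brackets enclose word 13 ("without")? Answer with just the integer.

10

Path from the root down to the word: S → NP → PP → NP → PP → NP → PP → NP → PP → P. That is 10 enclosing brackets.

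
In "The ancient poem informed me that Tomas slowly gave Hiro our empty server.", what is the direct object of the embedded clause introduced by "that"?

"gave" heads the VP of the embedded clause introduced by "that", and "our empty server" is its direct object.

our empty server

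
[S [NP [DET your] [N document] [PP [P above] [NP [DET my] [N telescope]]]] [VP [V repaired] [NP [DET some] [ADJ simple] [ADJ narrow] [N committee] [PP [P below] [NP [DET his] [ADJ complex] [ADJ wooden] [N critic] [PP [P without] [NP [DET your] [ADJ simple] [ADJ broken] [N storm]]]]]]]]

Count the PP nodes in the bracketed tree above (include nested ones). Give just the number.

3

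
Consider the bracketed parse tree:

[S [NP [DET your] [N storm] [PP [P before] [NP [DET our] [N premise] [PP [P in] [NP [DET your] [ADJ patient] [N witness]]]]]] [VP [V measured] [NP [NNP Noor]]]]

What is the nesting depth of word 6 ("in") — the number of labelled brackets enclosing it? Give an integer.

6

Path from the root down to the word: S → NP → PP → NP → PP → P. That is 6 enclosing brackets.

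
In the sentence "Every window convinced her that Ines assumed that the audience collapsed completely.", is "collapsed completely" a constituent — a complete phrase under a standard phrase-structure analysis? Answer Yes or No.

The sequence corresponds to a single VP node — the verb phrase "collapsed completely".

Yes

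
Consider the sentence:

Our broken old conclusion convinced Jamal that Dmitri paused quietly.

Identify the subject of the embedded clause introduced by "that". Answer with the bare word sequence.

Dmitri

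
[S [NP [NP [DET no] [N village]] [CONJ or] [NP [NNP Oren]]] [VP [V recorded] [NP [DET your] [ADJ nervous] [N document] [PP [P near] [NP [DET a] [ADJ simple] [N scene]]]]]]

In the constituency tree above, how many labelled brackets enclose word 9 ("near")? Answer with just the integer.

The word sits inside P, which is inside PP, inside NP, inside VP, inside S — 5 brackets in all.

5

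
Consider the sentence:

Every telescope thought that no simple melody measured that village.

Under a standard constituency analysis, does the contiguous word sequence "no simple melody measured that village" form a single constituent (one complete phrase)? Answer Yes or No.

"no simple melody measured that village" is exactly the clause [S no simple melody measured that village], a complete constituent.

Yes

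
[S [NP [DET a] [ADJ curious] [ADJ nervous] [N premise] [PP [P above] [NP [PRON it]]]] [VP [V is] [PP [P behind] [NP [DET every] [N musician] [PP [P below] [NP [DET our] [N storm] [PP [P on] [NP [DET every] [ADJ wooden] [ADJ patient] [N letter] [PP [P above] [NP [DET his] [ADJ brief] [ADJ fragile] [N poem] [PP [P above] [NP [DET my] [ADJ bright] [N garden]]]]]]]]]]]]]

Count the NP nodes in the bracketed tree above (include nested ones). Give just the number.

7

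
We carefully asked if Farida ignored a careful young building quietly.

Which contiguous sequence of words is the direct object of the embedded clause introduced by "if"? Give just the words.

a careful young building

Within the embedded clause introduced by "if", the direct object of "ignored" is "a careful young building".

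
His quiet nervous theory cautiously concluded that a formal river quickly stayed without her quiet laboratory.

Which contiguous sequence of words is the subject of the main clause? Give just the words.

his quiet nervous theory

"his quiet nervous theory" is the NP that combines with the VP headed by "concluded" to form the main clause — the subject.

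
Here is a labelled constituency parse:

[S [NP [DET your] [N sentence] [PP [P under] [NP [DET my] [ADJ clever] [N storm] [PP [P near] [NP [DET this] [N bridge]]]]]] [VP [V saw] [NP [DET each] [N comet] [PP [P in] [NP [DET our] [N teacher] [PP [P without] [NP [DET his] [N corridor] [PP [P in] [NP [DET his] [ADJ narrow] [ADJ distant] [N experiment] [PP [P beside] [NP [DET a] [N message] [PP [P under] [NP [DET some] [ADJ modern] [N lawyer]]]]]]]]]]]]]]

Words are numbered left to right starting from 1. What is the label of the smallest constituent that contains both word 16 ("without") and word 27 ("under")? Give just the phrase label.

PP

Word 16 lies under S → VP → NP → PP → NP → PP → P; word 27 lies under S → VP → NP → PP → NP → PP → NP → PP → NP → PP → NP → PP → P. The lowest shared node is the PP.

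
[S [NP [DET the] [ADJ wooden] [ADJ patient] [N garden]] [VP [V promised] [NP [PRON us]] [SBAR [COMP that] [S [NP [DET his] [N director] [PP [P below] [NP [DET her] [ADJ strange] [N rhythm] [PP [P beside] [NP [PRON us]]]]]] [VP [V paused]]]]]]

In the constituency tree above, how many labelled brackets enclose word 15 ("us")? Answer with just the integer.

Counting open brackets not yet closed at "us": [S [VP [SBAR [S [NP [PP [NP [PP [NP [PRON = 10.

10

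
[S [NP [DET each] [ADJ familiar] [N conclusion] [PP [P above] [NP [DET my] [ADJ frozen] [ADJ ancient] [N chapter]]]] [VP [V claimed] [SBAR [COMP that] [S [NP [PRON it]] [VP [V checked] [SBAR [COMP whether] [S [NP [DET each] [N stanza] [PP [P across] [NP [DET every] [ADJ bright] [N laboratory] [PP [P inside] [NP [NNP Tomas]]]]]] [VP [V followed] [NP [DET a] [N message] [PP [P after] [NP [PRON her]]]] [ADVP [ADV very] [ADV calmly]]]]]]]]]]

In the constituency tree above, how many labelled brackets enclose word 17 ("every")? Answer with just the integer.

Counting open brackets not yet closed at "every": [S [VP [SBAR [S [VP [SBAR [S [NP [PP [NP [DET = 11.

11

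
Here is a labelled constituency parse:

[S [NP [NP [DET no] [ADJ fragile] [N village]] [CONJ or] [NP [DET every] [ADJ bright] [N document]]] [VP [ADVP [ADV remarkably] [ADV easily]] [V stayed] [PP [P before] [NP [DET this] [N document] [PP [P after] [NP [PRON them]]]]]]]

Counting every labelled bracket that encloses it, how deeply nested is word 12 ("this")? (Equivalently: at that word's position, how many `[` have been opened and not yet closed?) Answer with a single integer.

5

The word sits inside DET, which is inside NP, inside PP, inside VP, inside S — 5 brackets in all.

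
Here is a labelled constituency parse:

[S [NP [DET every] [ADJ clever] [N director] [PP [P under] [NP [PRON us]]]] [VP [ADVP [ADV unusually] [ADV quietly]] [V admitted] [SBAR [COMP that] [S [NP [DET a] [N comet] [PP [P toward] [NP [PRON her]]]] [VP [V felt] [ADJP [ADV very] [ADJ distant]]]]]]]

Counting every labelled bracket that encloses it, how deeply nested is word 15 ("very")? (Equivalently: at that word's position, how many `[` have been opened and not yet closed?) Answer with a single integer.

7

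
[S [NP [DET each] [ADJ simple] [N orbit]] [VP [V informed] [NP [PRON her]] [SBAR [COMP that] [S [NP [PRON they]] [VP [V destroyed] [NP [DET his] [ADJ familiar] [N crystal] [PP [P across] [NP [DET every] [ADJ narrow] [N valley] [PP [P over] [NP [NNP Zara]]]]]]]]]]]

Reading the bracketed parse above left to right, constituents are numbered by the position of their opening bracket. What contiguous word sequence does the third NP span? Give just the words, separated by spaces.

they

The NP opening brackets appear, in order, over: "each simple orbit"; "her"; "they"; "his familiar crystal across every narrow valley over Zara"; "every narrow valley over Zara"; "Zara". The third one spans "they".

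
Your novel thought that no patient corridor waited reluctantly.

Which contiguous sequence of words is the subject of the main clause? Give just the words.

"your novel" is the NP that combines with the VP headed by "thought" to form the main clause — the subject.

your novel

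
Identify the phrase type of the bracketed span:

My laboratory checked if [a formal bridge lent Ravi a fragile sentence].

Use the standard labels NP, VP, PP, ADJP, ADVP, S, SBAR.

S

The bracketed span "a formal bridge lent Ravi a fragile sentence" is headed by "lent", making it a clause (S).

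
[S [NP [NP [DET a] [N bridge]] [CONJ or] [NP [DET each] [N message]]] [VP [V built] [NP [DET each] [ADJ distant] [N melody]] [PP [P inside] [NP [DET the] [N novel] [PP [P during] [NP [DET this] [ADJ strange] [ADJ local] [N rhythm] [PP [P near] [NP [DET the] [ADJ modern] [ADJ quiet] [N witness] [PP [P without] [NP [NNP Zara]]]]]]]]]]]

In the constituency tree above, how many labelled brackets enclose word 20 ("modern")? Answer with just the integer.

Counting open brackets not yet closed at "modern": [S [VP [PP [NP [PP [NP [PP [NP [ADJ = 9.

9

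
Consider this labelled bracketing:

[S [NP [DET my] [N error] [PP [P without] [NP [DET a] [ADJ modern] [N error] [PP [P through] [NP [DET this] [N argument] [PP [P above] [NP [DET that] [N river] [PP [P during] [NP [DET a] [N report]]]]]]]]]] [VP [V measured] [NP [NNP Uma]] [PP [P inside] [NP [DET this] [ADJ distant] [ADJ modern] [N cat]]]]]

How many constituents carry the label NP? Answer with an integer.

7

Scanning left to right, an opening `[NP` appears at word positions 1, 4, 8, 11, 14, 17, 19 — 7 in total.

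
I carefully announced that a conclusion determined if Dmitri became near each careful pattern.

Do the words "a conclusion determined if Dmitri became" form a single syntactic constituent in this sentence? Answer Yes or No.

No

"a" belongs to the noun phrase "a conclusion" while "became" belongs to the verb phrase "determined if Dmitri became near each careful pattern"; a span that runs across that boundary is not a single phrase.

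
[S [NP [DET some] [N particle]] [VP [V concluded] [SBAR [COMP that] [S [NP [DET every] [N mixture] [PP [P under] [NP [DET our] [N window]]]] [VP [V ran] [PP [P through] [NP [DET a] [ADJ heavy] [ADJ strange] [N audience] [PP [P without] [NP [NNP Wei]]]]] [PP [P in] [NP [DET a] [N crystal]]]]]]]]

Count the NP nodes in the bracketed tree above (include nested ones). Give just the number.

6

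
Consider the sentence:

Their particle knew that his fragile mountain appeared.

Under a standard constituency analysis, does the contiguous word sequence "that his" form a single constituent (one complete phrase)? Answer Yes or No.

The smallest constituent containing the whole sequence is the subordinate clause [SBAR that his fragile mountain appeared], but the sequence is only part of it — it straddles the boundary between complementizer "that" and clause "his fragile mountain appeared".

No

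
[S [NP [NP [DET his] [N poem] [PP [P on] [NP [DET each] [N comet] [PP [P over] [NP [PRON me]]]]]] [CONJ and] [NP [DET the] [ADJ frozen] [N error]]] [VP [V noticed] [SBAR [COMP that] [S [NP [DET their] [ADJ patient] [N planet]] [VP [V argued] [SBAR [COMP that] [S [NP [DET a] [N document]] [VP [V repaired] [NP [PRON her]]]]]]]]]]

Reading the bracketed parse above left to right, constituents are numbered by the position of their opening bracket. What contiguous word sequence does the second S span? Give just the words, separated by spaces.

their patient planet argued that a document repaired her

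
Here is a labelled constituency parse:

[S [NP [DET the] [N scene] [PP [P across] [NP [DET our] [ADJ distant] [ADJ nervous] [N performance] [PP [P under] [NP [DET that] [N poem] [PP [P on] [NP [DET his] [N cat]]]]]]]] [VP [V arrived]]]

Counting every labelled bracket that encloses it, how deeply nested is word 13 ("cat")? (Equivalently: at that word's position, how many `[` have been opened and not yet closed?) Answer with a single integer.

9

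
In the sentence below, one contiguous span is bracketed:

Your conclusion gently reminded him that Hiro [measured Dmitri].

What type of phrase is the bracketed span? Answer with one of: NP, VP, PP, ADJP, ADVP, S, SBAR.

VP

"measured" is the head of the bracketed span, so the span is a verb phrase: VP.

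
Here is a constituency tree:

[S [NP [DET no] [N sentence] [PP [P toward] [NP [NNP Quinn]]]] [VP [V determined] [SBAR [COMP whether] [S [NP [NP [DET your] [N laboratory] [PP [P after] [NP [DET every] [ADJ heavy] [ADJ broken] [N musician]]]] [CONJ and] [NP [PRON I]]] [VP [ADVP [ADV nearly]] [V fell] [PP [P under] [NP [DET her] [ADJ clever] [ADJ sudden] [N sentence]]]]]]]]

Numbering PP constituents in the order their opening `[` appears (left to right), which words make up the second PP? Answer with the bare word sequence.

after every heavy broken musician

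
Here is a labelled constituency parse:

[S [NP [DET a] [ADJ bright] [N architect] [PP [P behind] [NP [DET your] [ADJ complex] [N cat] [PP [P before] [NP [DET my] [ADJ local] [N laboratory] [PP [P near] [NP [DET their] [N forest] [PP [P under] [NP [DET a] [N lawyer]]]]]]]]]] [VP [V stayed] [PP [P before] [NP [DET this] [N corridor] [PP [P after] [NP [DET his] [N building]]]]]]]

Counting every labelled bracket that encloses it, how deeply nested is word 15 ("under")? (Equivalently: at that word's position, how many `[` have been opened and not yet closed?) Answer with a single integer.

10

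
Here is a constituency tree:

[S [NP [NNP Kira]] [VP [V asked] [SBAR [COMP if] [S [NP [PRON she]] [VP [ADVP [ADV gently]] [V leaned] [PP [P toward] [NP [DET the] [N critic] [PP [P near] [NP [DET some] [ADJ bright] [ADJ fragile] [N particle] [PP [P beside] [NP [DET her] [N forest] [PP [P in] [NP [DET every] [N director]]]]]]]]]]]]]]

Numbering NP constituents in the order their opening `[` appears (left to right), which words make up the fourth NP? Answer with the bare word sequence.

some bright fragile particle beside her forest in every director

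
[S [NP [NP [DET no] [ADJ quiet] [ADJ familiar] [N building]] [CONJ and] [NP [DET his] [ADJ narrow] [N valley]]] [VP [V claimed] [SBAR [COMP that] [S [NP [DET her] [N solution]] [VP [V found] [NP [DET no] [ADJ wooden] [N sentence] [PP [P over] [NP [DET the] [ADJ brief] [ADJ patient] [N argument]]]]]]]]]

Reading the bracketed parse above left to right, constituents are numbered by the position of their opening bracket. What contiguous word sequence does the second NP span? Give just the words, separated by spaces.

no quiet familiar building

Opening `[NP` markers occur at word positions 1, 1, 6, 11, 14, 18; the second of these opens the constituent [NP no quiet familiar building].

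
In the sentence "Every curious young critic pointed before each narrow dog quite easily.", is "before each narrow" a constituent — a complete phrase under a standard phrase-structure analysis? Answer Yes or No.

The sequence begins inside the preposition "before" and ends inside the noun phrase "each narrow dog"; it crosses a phrase boundary, so no single node in the tree spans exactly those words.

No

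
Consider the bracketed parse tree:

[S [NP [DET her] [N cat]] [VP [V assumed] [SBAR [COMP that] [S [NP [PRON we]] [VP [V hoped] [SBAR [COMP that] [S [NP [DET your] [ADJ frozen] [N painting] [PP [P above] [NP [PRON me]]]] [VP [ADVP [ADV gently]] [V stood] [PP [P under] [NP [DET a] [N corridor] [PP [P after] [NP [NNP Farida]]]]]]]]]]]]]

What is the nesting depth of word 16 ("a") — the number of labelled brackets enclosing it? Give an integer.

Counting open brackets not yet closed at "a": [S [VP [SBAR [S [VP [SBAR [S [VP [PP [NP [DET = 11.

11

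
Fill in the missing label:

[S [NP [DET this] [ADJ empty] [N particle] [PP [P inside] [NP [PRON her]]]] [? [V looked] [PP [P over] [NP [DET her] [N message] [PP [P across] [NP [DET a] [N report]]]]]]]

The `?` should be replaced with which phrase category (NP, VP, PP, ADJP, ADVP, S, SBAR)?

Looking at what the `?` directly dominates — V 'looked', PP — this is a verb phrase (VP).

VP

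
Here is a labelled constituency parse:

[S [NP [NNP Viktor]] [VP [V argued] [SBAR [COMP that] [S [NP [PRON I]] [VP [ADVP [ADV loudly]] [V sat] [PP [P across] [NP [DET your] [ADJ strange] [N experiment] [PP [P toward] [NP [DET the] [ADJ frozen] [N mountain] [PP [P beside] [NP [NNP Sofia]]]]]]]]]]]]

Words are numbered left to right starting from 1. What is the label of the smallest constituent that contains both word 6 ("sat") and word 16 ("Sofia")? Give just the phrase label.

VP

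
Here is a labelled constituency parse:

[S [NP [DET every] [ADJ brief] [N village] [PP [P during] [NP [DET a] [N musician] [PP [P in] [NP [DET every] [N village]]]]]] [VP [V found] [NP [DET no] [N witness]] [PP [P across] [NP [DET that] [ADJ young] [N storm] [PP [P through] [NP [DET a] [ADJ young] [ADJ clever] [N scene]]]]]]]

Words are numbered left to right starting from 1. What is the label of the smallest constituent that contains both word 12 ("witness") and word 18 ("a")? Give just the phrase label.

The smallest bracket enclosing both words is [VP found no witness across that young storm through a young clever scene], so the label is VP.

VP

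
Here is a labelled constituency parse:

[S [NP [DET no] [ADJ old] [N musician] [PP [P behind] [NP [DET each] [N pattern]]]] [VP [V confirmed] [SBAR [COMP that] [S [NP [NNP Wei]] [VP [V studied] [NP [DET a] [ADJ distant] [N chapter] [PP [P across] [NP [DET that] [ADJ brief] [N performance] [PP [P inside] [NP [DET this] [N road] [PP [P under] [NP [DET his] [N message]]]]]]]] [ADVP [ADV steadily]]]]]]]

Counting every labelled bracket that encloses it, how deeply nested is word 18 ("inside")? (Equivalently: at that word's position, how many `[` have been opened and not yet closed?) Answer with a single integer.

10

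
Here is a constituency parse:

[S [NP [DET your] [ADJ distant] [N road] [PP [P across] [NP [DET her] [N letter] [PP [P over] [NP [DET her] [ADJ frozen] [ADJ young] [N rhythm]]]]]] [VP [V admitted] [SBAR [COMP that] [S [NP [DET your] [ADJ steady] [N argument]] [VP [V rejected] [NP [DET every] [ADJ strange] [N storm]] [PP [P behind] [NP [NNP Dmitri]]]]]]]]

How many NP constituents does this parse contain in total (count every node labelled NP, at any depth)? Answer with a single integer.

6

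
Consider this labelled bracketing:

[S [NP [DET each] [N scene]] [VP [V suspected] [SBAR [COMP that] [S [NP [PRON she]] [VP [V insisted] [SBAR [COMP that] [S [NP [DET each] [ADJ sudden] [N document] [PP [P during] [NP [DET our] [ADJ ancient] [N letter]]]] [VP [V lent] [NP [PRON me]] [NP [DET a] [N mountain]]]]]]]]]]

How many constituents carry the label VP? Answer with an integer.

3

Scanning left to right, an opening `[VP` appears at word positions 3, 6, 15 — 3 in total.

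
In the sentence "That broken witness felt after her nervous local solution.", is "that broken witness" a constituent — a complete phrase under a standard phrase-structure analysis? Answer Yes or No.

"that broken witness" is exactly the noun phrase [NP that broken witness], a complete constituent.

Yes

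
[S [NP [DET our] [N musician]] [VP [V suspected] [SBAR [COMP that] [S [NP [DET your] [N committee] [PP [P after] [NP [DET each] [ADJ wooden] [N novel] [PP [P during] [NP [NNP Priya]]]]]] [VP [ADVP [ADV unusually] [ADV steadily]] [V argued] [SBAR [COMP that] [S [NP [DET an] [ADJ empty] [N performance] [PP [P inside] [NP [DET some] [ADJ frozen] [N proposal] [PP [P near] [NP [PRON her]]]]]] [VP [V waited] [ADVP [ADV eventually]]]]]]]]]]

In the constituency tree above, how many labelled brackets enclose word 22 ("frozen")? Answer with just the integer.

Path from the root down to the word: S → VP → SBAR → S → VP → SBAR → S → NP → PP → NP → ADJ. That is 11 enclosing brackets.

11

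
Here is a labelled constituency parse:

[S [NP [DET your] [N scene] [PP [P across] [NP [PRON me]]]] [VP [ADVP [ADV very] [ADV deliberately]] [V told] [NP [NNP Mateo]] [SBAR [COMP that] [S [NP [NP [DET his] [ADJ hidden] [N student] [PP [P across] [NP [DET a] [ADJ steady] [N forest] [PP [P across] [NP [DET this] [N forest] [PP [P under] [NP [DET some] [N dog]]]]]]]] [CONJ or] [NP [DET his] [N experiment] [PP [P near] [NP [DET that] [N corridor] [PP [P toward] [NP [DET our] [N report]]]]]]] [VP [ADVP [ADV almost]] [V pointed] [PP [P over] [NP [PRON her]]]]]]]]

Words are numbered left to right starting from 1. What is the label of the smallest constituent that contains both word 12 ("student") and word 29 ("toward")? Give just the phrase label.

NP

Both words fall inside [NP his hidden student across a steady forest across this forest under some dog or his experiment near that corridor toward our report] (words 10–31), and no smaller constituent contains them both. Label: NP.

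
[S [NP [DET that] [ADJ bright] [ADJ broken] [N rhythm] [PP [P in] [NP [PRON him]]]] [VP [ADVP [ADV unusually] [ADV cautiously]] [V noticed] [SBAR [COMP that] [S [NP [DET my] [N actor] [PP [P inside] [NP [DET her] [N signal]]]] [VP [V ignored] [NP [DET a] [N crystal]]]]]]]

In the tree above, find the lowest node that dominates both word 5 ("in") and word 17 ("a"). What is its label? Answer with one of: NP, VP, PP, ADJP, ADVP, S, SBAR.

Word 5 lies under S → NP → PP → P; word 17 lies under S → VP → SBAR → S → VP → NP → DET. The lowest shared node is the S.

S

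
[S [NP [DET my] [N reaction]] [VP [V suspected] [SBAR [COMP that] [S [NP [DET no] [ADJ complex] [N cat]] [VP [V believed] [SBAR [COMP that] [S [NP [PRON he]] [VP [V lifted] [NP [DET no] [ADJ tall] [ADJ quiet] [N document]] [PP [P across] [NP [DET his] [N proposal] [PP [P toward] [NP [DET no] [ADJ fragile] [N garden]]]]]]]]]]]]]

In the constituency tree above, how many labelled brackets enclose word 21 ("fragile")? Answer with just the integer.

13

The word sits inside ADJ, which is inside NP, inside PP, inside NP, inside PP, inside VP, inside S, inside SBAR, inside VP, inside S, inside SBAR, inside VP, inside S — 13 brackets in all.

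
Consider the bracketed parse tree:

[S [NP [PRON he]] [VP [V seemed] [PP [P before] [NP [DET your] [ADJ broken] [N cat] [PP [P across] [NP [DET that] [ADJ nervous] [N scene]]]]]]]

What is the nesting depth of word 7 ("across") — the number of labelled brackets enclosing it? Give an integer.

Path from the root down to the word: S → VP → PP → NP → PP → P. That is 6 enclosing brackets.

6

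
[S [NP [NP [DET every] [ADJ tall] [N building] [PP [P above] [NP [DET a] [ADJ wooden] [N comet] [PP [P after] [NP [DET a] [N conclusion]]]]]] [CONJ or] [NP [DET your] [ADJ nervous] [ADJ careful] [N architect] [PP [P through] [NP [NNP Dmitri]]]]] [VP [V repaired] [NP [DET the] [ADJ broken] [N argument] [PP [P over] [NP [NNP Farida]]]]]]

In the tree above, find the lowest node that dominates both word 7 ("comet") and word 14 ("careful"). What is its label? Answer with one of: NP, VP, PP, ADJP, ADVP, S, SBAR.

NP

Both words fall inside [NP every tall building above a wooden comet after a conclusion or your nervous careful architect through Dmitri] (words 1–17), and no smaller constituent contains them both. Label: NP.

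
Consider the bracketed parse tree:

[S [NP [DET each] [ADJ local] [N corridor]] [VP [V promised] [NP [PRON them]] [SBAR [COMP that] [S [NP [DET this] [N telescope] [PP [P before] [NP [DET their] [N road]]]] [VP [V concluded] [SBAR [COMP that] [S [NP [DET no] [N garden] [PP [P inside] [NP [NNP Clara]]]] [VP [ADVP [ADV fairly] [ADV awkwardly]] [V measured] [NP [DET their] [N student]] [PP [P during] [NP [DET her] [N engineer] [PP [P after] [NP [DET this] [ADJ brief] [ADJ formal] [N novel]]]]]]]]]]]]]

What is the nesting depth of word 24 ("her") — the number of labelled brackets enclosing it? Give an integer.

11

The word sits inside DET, which is inside NP, inside PP, inside VP, inside S, inside SBAR, inside VP, inside S, inside SBAR, inside VP, inside S — 11 brackets in all.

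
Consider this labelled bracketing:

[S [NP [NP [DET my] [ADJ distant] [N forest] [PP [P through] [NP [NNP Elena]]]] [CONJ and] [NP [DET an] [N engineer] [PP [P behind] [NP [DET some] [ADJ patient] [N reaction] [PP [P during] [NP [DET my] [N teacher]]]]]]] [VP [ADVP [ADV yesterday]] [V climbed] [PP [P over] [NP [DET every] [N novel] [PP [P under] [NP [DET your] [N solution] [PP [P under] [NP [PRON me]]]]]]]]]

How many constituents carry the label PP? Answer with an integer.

6

Listing each PP by its span: [PP through Elena]; [PP behind some patient reaction during my teacher]; [PP during my teacher]; [PP over every novel under your solution under me]; [PP under your solution under me]; [PP under me] — that makes 6.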